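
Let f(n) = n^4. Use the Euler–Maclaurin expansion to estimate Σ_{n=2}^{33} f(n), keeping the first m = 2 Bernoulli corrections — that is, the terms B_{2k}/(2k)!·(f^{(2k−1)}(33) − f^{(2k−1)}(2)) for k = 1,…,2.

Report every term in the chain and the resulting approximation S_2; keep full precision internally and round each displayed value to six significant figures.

S_2 ≈ 8.43202e+06

The integral term ∫_2^33 x^4 dx = 7.82707e+06.
Boundary: ½(f(2) + f(33)) = ½(16.0000 + 1.18592e+06) = 592968.
So far: 8.42004e+06.
Order-1 term: 1/12 · (143748 − 32.0000) = 11976.3.
Partial sum through k=1: 8.43202e+06.
Order-2 term: −1/720 · (792.000 − 48.0000) = -1.03333.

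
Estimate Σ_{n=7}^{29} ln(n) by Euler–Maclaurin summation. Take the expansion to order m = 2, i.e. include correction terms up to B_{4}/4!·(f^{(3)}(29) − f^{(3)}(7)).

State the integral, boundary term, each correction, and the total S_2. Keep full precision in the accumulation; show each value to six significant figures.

S_2 ≈ 64.6778

∫_7^29 ln(x) dx evaluates to 62.0302.
Boundary: ½(f(7) + f(29)) = ½(1.94591 + 3.36730) = 2.65660.
Integral + boundary = 64.6868.
Correction k=1: B_{2}/2! · (f^{(1)}(29) − f^{(1)}(7)) = 1/12 · (0.0344828 − 0.142857) = -0.00903120.
After k=1: 64.6778.
Correction k=2: B_{4}/4! · (f^{(3)}(29) − f^{(3)}(7)) = −1/720 · (8.20042e-05 − 0.00583090) = 7.98458e-06.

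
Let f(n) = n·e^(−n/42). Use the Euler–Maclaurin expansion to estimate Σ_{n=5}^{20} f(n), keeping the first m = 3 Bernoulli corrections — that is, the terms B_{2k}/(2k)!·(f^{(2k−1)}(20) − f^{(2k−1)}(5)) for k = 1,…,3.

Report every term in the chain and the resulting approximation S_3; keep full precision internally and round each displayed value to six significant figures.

Integral: ∫_5^20 x·e^(−x/42) dx = 134.987.
½[f(5) + f(20)] = ½[4.43883 + 12.4229] = 8.43087.
Integral + boundary = 143.418.
k=1: B_{2}/(2)! × [f^{(1)}(20) − f^{(1)}(5)] = 1/12 × (0.325362 − 0.782079) = -0.0380598.
After k=1: 143.380.
k=2: B_{4}/(4)! × [f^{(3)}(20) − f^{(3)}(5)] = −1/720 × (0.000888692 − 0.00144989) = 7.79445e-07.
After k=2: 143.380.
k=3: B_{6}/(6)! × [f^{(5)}(20) − f^{(5)}(5)] = 1/30240 × (9.03026e-07 − 1.39253e-06) = -1.61874e-11.

S_3 ≈ 143.380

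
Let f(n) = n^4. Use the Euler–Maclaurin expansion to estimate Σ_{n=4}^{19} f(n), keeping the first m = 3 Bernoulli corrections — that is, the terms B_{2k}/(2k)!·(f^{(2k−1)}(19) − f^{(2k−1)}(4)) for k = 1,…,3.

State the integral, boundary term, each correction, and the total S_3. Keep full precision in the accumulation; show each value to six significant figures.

S_3 ≈ 562568

Integral: ∫_4^19 x^4 dx = 495015.
Boundary: ½(f(4) + f(19)) = ½(256.000 + 130321) = 65288.5.
Integral + boundary = 560304.
k=1: B_{2}/(2)! × [f^{(1)}(19) − f^{(1)}(4)] = 1/12 × (27436.0 − 256.000) = 2265.00.
Running total after k=1: 562568.
k=2: B_{4}/(4)! × [f^{(3)}(19) − f^{(3)}(4)] = −1/720 × (456.000 − 96.0000) = -0.500000.
Running total after k=2: 562568.
k=3: B_{6}/(6)! × [f^{(5)}(19) − f^{(5)}(4)] = 1/30240 × (0.00000 − 0.00000) = 0.00000.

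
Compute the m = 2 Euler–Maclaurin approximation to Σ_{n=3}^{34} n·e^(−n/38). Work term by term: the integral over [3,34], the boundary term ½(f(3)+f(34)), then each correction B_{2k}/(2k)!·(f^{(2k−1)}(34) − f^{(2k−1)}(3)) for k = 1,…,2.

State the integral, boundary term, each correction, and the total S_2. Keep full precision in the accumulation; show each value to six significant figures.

S_2 ≈ 329.752

The integral term ∫_3^34 x·e^(−x/38) dx = 321.485.
Boundary: ½(f(3) + f(34)) = ½(2.77227 + 13.8963) = 8.33429.
Integral + boundary = 329.820.
Order-1 term: 1/12 · (0.0430226 − 0.851134) = -0.0673426.
Running total after k=1: 329.752.
Order-2 term: −1/720 · (0.000595882 − 0.00186933) = 1.76868e-06.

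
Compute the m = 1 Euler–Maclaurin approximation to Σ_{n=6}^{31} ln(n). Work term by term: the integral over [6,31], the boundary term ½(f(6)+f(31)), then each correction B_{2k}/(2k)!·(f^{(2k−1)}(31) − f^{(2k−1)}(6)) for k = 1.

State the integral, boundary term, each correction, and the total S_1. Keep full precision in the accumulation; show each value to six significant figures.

∫_6^31 ln(x) dx evaluates to 70.7030.
Endpoint term: (f(6) + f(31))/2 = (1.79176 + 3.43399)/2 = 2.61287.
Running total after boundary: 73.3159.
k=1: B_{2}/(2)! × [f^{(1)}(31) − f^{(1)}(6)] = 1/12 × (0.0322581 − 0.166667) = -0.0112007.

S_1 ≈ 73.3047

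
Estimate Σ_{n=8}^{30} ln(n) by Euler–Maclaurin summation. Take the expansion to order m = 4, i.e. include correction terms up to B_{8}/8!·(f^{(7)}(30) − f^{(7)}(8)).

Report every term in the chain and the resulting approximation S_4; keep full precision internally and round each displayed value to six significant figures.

Integral: ∫_8^30 ln(x) dx = 63.4004.
½[f(8) + f(30)] = ½[2.07944 + 3.40120] = 2.74032.
Integral + boundary = 66.1407.
Correction k=1: B_{2}/2! · (f^{(1)}(30) − f^{(1)}(8)) = 1/12 · (0.0333333 − 0.125000) = -0.00763889.
After k=1: 66.1331.
Correction k=2: B_{4}/4! · (f^{(3)}(30) − f^{(3)}(8)) = −1/720 · (7.40741e-05 − 0.00390625) = 5.32247e-06.
After k=2: 66.1331.
Correction k=3: B_{6}/6! · (f^{(5)}(30) − f^{(5)}(8)) = 1/30240 · (9.87654e-07 − 0.000732422) = -2.41876e-08.
After k=3: 66.1331.
Correction k=4: B_{8}/8! · (f^{(7)}(30) − f^{(7)}(8)) = −1/1209600 · (3.29218e-08 − 0.000343323) = 2.83804e-10.

S_4 ≈ 66.1331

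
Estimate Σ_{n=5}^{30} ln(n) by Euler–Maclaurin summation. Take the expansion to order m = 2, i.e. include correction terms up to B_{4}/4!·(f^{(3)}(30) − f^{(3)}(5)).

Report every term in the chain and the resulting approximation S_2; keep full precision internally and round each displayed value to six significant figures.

S_2 ≈ 71.4802

The integral term ∫_5^30 ln(x) dx = 68.9887.
½[f(5) + f(30)] = ½[1.60944 + 3.40120] = 2.50532.
So far: 71.4940.
Order-1 term: 1/12 · (0.0333333 − 0.200000) = -0.0138889.
Running total after k=1: 71.4802.
Order-2 term: −1/720 · (7.40741e-05 − 0.0160000) = 2.21193e-05.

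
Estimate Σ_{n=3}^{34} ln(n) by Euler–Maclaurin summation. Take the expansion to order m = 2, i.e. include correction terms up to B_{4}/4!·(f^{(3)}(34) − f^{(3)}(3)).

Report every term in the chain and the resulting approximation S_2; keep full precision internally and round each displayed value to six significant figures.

The integral term ∫_3^34 ln(x) dx = 85.6004.
Boundary: ½(f(3) + f(34)) = ½(1.09861 + 3.52636) = 2.31249.
Integral + boundary = 87.9129.
k=1: B_{2}/(2)! × [f^{(1)}(34) − f^{(1)}(3)] = 1/12 × (0.0294118 − 0.333333) = -0.0253268.
Partial sum through k=1: 87.8876.
k=2: B_{4}/(4)! × [f^{(3)}(34) − f^{(3)}(3)] = −1/720 × (5.08854e-05 − 0.0740741) = 0.000102810.

S_2 ≈ 87.8877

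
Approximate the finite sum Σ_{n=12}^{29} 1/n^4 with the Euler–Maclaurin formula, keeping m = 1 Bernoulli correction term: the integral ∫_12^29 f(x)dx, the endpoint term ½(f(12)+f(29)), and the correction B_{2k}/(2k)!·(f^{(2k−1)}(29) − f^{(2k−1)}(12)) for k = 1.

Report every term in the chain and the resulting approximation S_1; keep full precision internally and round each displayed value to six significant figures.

Integral: ∫_12^29 1/x^4 dx = 0.000179234.
½[f(12) + f(29)] = ½[4.82253e-05 + 1.41387e-06] = 2.48196e-05.
So far: 0.000204053.
Order-1 term: 1/12 · (-1.95016e-07 − (-1.60751e-05)) = 1.32334e-06.

S_1 ≈ 0.000205377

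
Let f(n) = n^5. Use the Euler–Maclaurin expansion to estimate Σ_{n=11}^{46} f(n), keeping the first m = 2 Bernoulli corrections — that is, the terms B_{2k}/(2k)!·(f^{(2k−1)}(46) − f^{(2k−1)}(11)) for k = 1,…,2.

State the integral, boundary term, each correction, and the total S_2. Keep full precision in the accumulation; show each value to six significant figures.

S_2 ≈ 1.68368e+09

Integral: ∫_11^46 x^5 dx = 1.57875e+09.
Boundary: ½(f(11) + f(46)) = ½(161051 + 2.05963e+08) = 1.03062e+08.
Running total after boundary: 1.68182e+09.
Correction k=1: B_{2}/2! · (f^{(1)}(46) − f^{(1)}(11)) = 1/12 · (2.23873e+07 − 73205.0) = 1.85951e+06.
After k=1: 1.68368e+09.
Correction k=2: B_{4}/4! · (f^{(3)}(46) − f^{(3)}(11)) = −1/720 · (126960 − 7260.00) = -166.250.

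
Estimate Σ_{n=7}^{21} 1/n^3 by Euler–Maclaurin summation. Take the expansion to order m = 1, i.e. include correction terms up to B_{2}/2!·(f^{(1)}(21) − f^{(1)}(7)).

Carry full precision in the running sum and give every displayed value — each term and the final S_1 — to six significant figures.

S_1 ≈ 0.0106848

The integral term ∫_7^21 1/x^3 dx = 0.00907029.
½[f(7) + f(21)] = ½[0.00291545 + 0.000107980] = 0.00151172.
So far: 0.0105820.
Order-1 term: 1/12 · (-1.54257e-05 − (-0.00124948)) = 0.000102838.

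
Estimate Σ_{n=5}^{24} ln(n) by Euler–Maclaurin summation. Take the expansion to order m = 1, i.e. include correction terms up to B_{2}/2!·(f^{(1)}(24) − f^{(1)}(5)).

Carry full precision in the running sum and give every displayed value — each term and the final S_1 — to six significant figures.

The integral term ∫_5^24 ln(x) dx = 49.2261.
Boundary: ½(f(5) + f(24)) = ½(1.60944 + 3.17805) = 2.39375.
Running total after boundary: 51.6198.
Correction k=1: B_{2}/2! · (f^{(1)}(24) − f^{(1)}(5)) = 1/12 · (0.0416667 − 0.200000) = -0.0131944.

S_1 ≈ 51.6067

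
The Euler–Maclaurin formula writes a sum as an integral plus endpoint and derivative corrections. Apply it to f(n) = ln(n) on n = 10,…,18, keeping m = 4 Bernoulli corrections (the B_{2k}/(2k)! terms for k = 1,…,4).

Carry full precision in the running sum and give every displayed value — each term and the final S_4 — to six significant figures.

S_4 ≈ 23.5936

The integral term ∫_10^18 ln(x) dx = 21.0008.
Boundary: ½(f(10) + f(18)) = ½(2.30259 + 2.89037) = 2.59648.
Integral + boundary = 23.5973.
Correction k=1: B_{2}/2! · (f^{(1)}(18) − f^{(1)}(10)) = 1/12 · (0.0555556 − 0.100000) = -0.00370370.
After k=1: 23.5936.
Correction k=2: B_{4}/4! · (f^{(3)}(18) − f^{(3)}(10)) = −1/720 · (0.000342936 − 0.00200000) = 2.30148e-06.
After k=2: 23.5936.
Correction k=3: B_{6}/6! · (f^{(5)}(18) − f^{(5)}(10)) = 1/30240 · (1.27013e-05 − 0.000240000) = -7.51649e-09.
After k=3: 23.5936.
Correction k=4: B_{8}/8! · (f^{(7)}(18) − f^{(7)}(10)) = −1/1209600 · (1.17605e-06 − 7.20000e-05) = 5.85515e-11.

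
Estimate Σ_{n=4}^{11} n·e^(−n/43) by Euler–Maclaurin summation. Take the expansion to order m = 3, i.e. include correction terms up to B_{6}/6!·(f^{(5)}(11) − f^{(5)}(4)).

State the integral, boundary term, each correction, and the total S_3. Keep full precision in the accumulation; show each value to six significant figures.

S_3 ≈ 49.6472

∫_4^11 x·e^(−x/43) dx evaluates to 43.5871.
Endpoint term: (f(4) + f(11))/2 = (3.64469 + 8.51715)/2 = 6.08092.
So far: 49.6680.
Correction k=1: B_{2}/2! · (f^{(1)}(11) − f^{(1)}(4)) = 1/12 · (0.576213 − 0.826412) = -0.0208499.
Partial sum through k=1: 49.6472.
Correction k=2: B_{4}/4! · (f^{(3)}(11) − f^{(3)}(4)) = −1/720 · (0.00114915 − 0.00143253) = 3.93585e-07.
Partial sum through k=2: 49.6472.
Correction k=3: B_{6}/6! · (f^{(5)}(11) − f^{(5)}(4)) = 1/30240 · (1.07446e-06 − 1.30780e-06) = -7.71628e-12.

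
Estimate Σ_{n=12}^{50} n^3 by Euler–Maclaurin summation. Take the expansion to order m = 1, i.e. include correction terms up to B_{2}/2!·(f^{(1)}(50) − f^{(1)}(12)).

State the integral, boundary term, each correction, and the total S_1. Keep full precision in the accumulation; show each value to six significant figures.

S_1 ≈ 1.62127e+06

Integral: ∫_12^50 x^3 dx = 1.55732e+06.
Boundary: ½(f(12) + f(50)) = ½(1728.00 + 125000) = 63364.0.
Integral + boundary = 1.62068e+06.
k=1: B_{2}/(2)! × [f^{(1)}(50) − f^{(1)}(12)] = 1/12 × (7500.00 − 432.000) = 589.000.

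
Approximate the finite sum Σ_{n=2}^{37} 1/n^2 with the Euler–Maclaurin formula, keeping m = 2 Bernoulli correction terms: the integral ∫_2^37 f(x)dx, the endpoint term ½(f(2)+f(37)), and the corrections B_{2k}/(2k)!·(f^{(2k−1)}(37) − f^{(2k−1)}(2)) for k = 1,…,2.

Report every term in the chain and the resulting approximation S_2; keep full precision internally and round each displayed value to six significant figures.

∫_2^37 1/x^2 dx evaluates to 0.472973.
Endpoint term: (f(2) + f(37))/2 = (0.250000 + 0.000730460)/2 = 0.125365.
So far: 0.598338.
Order-1 term: 1/12 · (-3.94843e-05 − (-0.250000)) = 0.0208300.
Partial sum through k=1: 0.619168.
Order-2 term: −1/720 · (-3.46101e-07 − (-0.750000)) = -0.00104167.

S_2 ≈ 0.618127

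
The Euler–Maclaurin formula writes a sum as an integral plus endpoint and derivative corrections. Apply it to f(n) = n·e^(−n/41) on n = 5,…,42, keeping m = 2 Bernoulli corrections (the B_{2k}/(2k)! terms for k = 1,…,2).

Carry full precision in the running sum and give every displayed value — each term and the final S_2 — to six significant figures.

S_2 ≈ 457.429

Integral: ∫_5^42 x·e^(−x/41) dx = 447.742.
Endpoint term: (f(5) + f(42))/2 = (4.42596 + 15.0786)/2 = 9.75230.
Integral + boundary = 457.494.
k=1: B_{2}/(2)! × [f^{(1)}(42) − f^{(1)}(5)] = 1/12 × (-0.00875647 − 0.777241) = -0.0654998.
Partial sum through k=1: 457.429.
k=2: B_{4}/(4)! × [f^{(3)}(42) − f^{(3)}(5)] = −1/720 × (0.000421936 − 0.00151554) = 1.51890e-06.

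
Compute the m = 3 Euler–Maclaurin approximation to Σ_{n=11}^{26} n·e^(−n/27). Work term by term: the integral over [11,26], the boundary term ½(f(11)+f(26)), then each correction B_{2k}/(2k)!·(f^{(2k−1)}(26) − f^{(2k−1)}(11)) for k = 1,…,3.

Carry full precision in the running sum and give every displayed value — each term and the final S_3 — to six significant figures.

∫_11^26 x·e^(−x/27) dx evaluates to 136.374.
½[f(11) + f(26)] = ½[7.31910 + 9.92576] = 8.62243.
Integral + boundary = 144.997.
k=1: B_{2}/(2)! × [f^{(1)}(26) − f^{(1)}(11)] = 1/12 × (0.0141393 − 0.394295) = -0.0316797.
Running total after k=1: 144.965.
k=2: B_{4}/(4)! × [f^{(3)}(26) − f^{(3)}(11)] = −1/720 × (0.00106675 − 0.00236631) = 1.80495e-06.
Running total after k=2: 144.965.
k=3: B_{6}/(6)! × [f^{(5)}(26) − f^{(5)}(11)] = 1/30240 × (2.90000e-06 − 5.75000e-06) = -9.42461e-11.

S_3 ≈ 144.965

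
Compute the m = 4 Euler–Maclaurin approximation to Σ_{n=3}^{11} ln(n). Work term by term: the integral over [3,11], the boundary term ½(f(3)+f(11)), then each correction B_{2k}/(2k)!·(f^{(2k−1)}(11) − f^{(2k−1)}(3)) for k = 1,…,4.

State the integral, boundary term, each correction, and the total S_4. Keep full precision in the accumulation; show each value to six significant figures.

The integral term ∫_3^11 ln(x) dx = 15.0810.
Endpoint term: (f(3) + f(11))/2 = (1.09861 + 2.39790)/2 = 1.74825.
Integral + boundary = 16.8293.
Order-1 term: 1/12 · (0.0909091 − 0.333333) = -0.0202020.
Partial sum through k=1: 16.8091.
Order-2 term: −1/720 · (0.00150263 − 0.0740741) = 0.000100794.
Partial sum through k=2: 16.8092.
Order-3 term: 1/30240 · (0.000149021 − 0.0987654) = -3.26112e-06.
Partial sum through k=3: 16.8092.
Order-4 term: −1/1209600 · (3.69474e-05 − 0.329218) = 2.72141e-07.

S_4 ≈ 16.8092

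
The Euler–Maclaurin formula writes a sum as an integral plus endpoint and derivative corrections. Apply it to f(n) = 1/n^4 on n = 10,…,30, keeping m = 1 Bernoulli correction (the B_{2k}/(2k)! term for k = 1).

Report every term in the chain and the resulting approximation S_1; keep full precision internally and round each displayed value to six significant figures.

∫_10^30 1/x^4 dx evaluates to 0.000320988.
Boundary: ½(f(10) + f(30)) = ½(0.000100000 + 1.23457e-06) = 5.06173e-05.
Integral + boundary = 0.000371605.
Correction k=1: B_{2}/2! · (f^{(1)}(30) − f^{(1)}(10)) = 1/12 · (-1.64609e-07 − (-4.00000e-05)) = 3.31962e-06.

S_1 ≈ 0.000374925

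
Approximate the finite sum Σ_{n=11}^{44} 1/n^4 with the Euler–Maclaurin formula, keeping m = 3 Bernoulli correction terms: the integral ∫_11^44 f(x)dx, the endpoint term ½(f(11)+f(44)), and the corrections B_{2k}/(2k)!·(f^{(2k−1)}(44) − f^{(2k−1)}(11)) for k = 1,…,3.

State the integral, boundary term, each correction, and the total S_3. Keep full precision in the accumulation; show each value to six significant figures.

Integral: ∫_11^44 1/x^4 dx = 0.000246525.
Endpoint term: (f(11) + f(44))/2 = (6.83013e-05 + 2.66802e-07)/2 = 3.42841e-05.
Running total after boundary: 0.000280809.
Correction k=1: B_{2}/2! · (f^{(1)}(44) − f^{(1)}(11)) = 1/12 · (-2.42547e-08 − (-2.48369e-05)) = 2.06772e-06.
Running total after k=1: 0.000282877.
Correction k=2: B_{4}/4! · (f^{(3)}(44) − f^{(3)}(11)) = −1/720 · (-3.75848e-10 − (-6.15790e-06)) = -8.55211e-09.
Running total after k=2: 0.000282868.
Correction k=3: B_{6}/6! · (f^{(5)}(44) − f^{(5)}(11)) = 1/30240 · (-1.08716e-11 − (-2.84994e-06)) = 9.42436e-11.

S_3 ≈ 0.000282869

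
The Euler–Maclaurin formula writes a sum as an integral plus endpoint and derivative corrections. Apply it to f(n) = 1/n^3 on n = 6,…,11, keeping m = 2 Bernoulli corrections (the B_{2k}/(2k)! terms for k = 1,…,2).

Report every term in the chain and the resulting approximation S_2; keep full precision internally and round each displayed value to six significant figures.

S_2 ≈ 0.0126212

The integral term ∫_6^11 1/x^3 dx = 0.00975666.
Endpoint term: (f(6) + f(11))/2 = (0.00462963 + 0.000751315)/2 = 0.00269047.
Integral + boundary = 0.0124471.
k=1: B_{2}/(2)! × [f^{(1)}(11) − f^{(1)}(6)] = 1/12 × (-0.000204904 − (-0.00231481)) = 0.000175826.
Running total after k=1: 0.0126230.
k=2: B_{4}/(4)! × [f^{(3)}(11) − f^{(3)}(6)] = −1/720 × (-3.38684e-05 − (-0.00128601)) = -1.73908e-06.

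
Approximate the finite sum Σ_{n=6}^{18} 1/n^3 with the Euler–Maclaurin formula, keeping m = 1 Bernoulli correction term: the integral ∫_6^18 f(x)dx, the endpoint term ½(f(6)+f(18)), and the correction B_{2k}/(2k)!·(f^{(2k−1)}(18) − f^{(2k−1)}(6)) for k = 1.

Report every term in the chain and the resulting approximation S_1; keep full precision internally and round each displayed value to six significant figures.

S_1 ≈ 0.0149367

Integral: ∫_6^18 1/x^3 dx = 0.0123457.
Endpoint term: (f(6) + f(18))/2 = (0.00462963 + 0.000171468)/2 = 0.00240055.
Integral + boundary = 0.0147462.
Correction k=1: B_{2}/2! · (f^{(1)}(18) − f^{(1)}(6)) = 1/12 · (-2.85780e-05 − (-0.00231481)) = 0.000190520.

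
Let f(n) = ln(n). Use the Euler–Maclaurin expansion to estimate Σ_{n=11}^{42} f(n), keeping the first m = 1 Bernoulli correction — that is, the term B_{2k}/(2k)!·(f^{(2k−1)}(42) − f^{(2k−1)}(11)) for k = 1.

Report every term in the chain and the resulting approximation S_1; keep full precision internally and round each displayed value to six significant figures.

∫_11^42 ln(x) dx evaluates to 99.6053.
Boundary: ½(f(11) + f(42)) = ½(2.39790 + 3.73767) = 3.06778.
Running total after boundary: 102.673.
Correction k=1: B_{2}/2! · (f^{(1)}(42) − f^{(1)}(11)) = 1/12 · (0.0238095 − 0.0909091) = -0.00559163.

S_1 ≈ 102.667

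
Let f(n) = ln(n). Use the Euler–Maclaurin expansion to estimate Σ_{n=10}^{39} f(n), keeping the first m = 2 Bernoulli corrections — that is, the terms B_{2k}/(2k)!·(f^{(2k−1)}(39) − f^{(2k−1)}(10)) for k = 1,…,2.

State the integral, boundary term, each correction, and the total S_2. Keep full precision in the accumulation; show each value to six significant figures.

∫_10^39 ln(x) dx evaluates to 90.8531.
Endpoint term: (f(10) + f(39))/2 = (2.30259 + 3.66356)/2 = 2.98307.
Integral + boundary = 93.8361.
Order-1 term: 1/12 · (0.0256410 − 0.100000) = -0.00619658.
Running total after k=1: 93.8299.
Order-2 term: −1/720 · (3.37160e-05 − 0.00200000) = 2.73095e-06.

S_2 ≈ 93.8299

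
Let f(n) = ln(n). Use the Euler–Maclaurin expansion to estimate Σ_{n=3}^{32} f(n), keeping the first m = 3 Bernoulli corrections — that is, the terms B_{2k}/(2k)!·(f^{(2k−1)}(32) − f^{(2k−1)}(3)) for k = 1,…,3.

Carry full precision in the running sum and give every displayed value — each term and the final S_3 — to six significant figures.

S_3 ≈ 80.8648

Integral: ∫_3^32 ln(x) dx = 78.6077.
½[f(3) + f(32)] = ½[1.09861 + 3.46574] = 2.28217.
Integral + boundary = 80.8899.
k=1: B_{2}/(2)! × [f^{(1)}(32) − f^{(1)}(3)] = 1/12 × (0.0312500 − 0.333333) = -0.0251736.
After k=1: 80.8647.
k=2: B_{4}/(4)! × [f^{(3)}(32) − f^{(3)}(3)] = −1/720 × (6.10352e-05 − 0.0740741) = 0.000102796.
After k=2: 80.8648.
k=3: B_{6}/(6)! × [f^{(5)}(32) − f^{(5)}(3)] = 1/30240 × (7.15256e-07 − 0.0987654) = -3.26603e-06.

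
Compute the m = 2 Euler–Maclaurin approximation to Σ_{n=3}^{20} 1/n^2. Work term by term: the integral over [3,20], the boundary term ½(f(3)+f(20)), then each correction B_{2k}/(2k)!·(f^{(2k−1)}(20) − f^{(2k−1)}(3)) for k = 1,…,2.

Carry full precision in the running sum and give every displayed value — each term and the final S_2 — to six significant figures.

S_2 ≈ 0.346154

The integral term ∫_3^20 1/x^2 dx = 0.283333.
½[f(3) + f(20)] = ½[0.111111 + 0.00250000] = 0.0568056.
Integral + boundary = 0.340139.
Correction k=1: B_{2}/2! · (f^{(1)}(20) − f^{(1)}(3)) = 1/12 · (-0.000250000 − (-0.0740741)) = 0.00615201.
Partial sum through k=1: 0.346291.
Correction k=2: B_{4}/4! · (f^{(3)}(20) − f^{(3)}(3)) = −1/720 · (-7.50000e-06 − (-0.0987654)) = -0.000137164.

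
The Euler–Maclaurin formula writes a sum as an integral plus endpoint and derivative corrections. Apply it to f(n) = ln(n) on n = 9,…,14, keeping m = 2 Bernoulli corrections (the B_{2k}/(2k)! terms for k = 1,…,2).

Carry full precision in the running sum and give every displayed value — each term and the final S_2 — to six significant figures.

S_2 ≈ 14.5866

Integral: ∫_9^14 ln(x) dx = 12.1718.
Endpoint term: (f(9) + f(14))/2 = (2.19722 + 2.63906)/2 = 2.41814.
Running total after boundary: 14.5899.
k=1: B_{2}/(2)! × [f^{(1)}(14) − f^{(1)}(9)] = 1/12 × (0.0714286 − 0.111111) = -0.00330688.
After k=1: 14.5866.
k=2: B_{4}/(4)! × [f^{(3)}(14) − f^{(3)}(9)] = −1/720 × (0.000728863 − 0.00274348) = 2.79809e-06.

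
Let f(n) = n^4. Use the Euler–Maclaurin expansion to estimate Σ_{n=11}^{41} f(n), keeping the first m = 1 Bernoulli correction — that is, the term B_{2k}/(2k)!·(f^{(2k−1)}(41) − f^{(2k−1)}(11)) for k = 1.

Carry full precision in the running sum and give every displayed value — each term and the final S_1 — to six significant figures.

S_1 ≈ 2.45818e+07

Integral: ∫_11^41 x^4 dx = 2.31390e+07.
½[f(11) + f(41)] = ½[14641.0 + 2.82576e+06] = 1.42020e+06.
So far: 2.45592e+07.
Correction k=1: B_{2}/2! · (f^{(1)}(41) − f^{(1)}(11)) = 1/12 · (275684 − 5324.00) = 22530.0.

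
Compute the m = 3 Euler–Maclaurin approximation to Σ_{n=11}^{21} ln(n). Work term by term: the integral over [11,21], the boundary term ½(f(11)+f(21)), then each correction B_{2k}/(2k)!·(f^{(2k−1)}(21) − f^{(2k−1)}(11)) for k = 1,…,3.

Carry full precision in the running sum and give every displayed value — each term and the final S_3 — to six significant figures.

S_3 ≈ 30.2757

The integral term ∫_11^21 ln(x) dx = 27.5581.
½[f(11) + f(21)] = ½[2.39790 + 3.04452] = 2.72121.
Integral + boundary = 30.2793.
Order-1 term: 1/12 · (0.0476190 − 0.0909091) = -0.00360750.
Partial sum through k=1: 30.2757.
Order-2 term: −1/720 · (0.000215959 − 0.00150263) = 1.78704e-06.
Partial sum through k=2: 30.2757.
Order-3 term: 1/30240 · (5.87645e-06 − 0.000149021) = -4.73362e-09.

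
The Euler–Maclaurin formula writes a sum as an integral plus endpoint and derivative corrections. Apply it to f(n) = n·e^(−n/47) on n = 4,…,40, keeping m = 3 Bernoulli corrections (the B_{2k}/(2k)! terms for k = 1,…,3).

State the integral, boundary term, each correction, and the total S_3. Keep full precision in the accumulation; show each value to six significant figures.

The integral term ∫_4^40 x·e^(−x/47) dx = 455.598.
½[f(4) + f(40)] = ½[3.67366 + 17.0784] = 10.3760.
Integral + boundary = 465.974.
Correction k=1: B_{2}/2! · (f^{(1)}(40) − f^{(1)}(4)) = 1/12 · (0.0635899 − 0.840252) = -0.0647218.
Running total after k=1: 465.910.
Correction k=2: B_{4}/4! · (f^{(3)}(40) − f^{(3)}(4)) = −1/720 · (0.000415351 − 0.00121190) = 1.10631e-06.
Running total after k=2: 465.910.
Correction k=3: B_{6}/6! · (f^{(5)}(40) − f^{(5)}(4)) = 1/30240 · (3.63022e-07 − 9.25042e-07) = -1.85853e-11.

S_3 ≈ 465.910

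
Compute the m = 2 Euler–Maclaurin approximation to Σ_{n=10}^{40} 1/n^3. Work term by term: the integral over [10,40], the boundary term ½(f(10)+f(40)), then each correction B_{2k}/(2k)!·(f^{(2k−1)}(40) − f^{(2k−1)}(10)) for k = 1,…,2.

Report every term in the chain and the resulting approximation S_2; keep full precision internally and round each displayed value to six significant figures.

∫_10^40 1/x^3 dx evaluates to 0.00468750.
Endpoint term: (f(10) + f(40))/2 = (0.00100000 + 1.56250e-05)/2 = 0.000507813.
Running total after boundary: 0.00519531.
Correction k=1: B_{2}/2! · (f^{(1)}(40) − f^{(1)}(10)) = 1/12 · (-1.17187e-06 − (-0.000300000)) = 2.49023e-05.
After k=1: 0.00522021.
Correction k=2: B_{4}/4! · (f^{(3)}(40) − f^{(3)}(10)) = −1/720 · (-1.46484e-08 − (-6.00000e-05)) = -8.33130e-08.

S_2 ≈ 0.00522013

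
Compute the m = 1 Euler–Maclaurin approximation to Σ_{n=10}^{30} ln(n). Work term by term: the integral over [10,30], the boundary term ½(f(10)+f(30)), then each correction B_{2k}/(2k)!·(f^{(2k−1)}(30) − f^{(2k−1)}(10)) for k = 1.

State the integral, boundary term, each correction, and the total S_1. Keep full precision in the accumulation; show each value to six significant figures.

S_1 ≈ 61.8564

Integral: ∫_10^30 ln(x) dx = 59.0101.
½[f(10) + f(30)] = ½[2.30259 + 3.40120] = 2.85189.
So far: 61.8620.
k=1: B_{2}/(2)! × [f^{(1)}(30) − f^{(1)}(10)] = 1/12 × (0.0333333 − 0.100000) = -0.00555556.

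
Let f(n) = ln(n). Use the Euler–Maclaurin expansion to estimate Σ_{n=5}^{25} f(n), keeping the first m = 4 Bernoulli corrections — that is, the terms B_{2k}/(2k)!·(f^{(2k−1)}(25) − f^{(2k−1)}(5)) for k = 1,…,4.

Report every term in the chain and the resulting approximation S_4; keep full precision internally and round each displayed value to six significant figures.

S_4 ≈ 54.8256

The integral term ∫_5^25 ln(x) dx = 52.4247.
Endpoint term: (f(5) + f(25))/2 = (1.60944 + 3.21888)/2 = 2.41416.
So far: 54.8389.
k=1: B_{2}/(2)! × [f^{(1)}(25) − f^{(1)}(5)] = 1/12 × (0.0400000 − 0.200000) = -0.0133333.
After k=1: 54.8255.
k=2: B_{4}/(4)! × [f^{(3)}(25) − f^{(3)}(5)] = −1/720 × (0.000128000 − 0.0160000) = 2.20444e-05.
After k=2: 54.8256.
k=3: B_{6}/(6)! × [f^{(5)}(25) − f^{(5)}(5)] = 1/30240 × (2.45760e-06 − 0.00768000) = -2.53887e-07.
After k=3: 54.8256.
k=4: B_{8}/(8)! × [f^{(7)}(25) − f^{(7)}(5)] = −1/1209600 × (1.17965e-07 − 0.00921600) = 7.61895e-09.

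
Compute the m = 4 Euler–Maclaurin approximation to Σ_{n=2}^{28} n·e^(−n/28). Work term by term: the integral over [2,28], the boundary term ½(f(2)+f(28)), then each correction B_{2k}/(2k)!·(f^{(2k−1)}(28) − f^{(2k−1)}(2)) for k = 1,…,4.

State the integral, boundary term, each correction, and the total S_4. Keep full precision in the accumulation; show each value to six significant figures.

∫_2^28 x·e^(−x/28) dx evaluates to 205.258.
½[f(2) + f(28)] = ½[1.86213 + 10.3006] = 6.08137.
Running total after boundary: 211.339.
k=1: B_{2}/(2)! × [f^{(1)}(28) − f^{(1)}(2)] = 1/12 × (0.00000 − 0.864558) = -0.0720465.
After k=1: 211.267.
k=2: B_{4}/(4)! × [f^{(3)}(28) − f^{(3)}(2)] = −1/720 × (0.000938468 − 0.00347791) = 3.52701e-06.
After k=2: 211.267.
k=3: B_{6}/(6)! × [f^{(5)}(28) − f^{(5)}(2)] = 1/30240 × (2.39405e-06 − 7.46565e-06) = -1.67712e-10.
After k=3: 211.267.
k=4: B_{8}/(8)! × [f^{(7)}(28) − f^{(7)}(2)] = −1/1209600 × (4.58045e-09 − 1.33867e-08) = 7.28032e-15.

S_4 ≈ 211.267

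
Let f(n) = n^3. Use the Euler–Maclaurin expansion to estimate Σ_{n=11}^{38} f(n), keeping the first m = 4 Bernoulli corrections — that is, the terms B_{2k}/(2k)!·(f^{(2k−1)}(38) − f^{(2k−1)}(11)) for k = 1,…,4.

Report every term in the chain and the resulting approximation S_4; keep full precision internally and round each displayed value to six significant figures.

S_4 ≈ 546056

Integral: ∫_11^38 x^3 dx = 517624.
Endpoint term: (f(11) + f(38))/2 = (1331.00 + 54872.0)/2 = 28101.5.
So far: 545725.
Correction k=1: B_{2}/2! · (f^{(1)}(38) − f^{(1)}(11)) = 1/12 · (4332.00 − 363.000) = 330.750.
Running total after k=1: 546056.
Correction k=2: B_{4}/4! · (f^{(3)}(38) − f^{(3)}(11)) = −1/720 · (6.00000 − 6.00000) = 0.00000.
Running total after k=2: 546056.
Correction k=3: B_{6}/6! · (f^{(5)}(38) − f^{(5)}(11)) = 1/30240 · (0.00000 − 0.00000) = 0.00000.
Running total after k=3: 546056.
Correction k=4: B_{8}/8! · (f^{(7)}(38) − f^{(7)}(11)) = −1/1209600 · (0.00000 − 0.00000) = 0.00000.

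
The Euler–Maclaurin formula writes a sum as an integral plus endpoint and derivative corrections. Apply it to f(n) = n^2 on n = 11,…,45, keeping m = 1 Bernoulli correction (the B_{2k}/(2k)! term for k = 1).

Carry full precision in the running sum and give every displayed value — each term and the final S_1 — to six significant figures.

S_1 ≈ 31010.0

Integral: ∫_11^45 x^2 dx = 29931.3.
Boundary: ½(f(11) + f(45)) = ½(121.000 + 2025.00) = 1073.00.
Running total after boundary: 31004.3.
Order-1 term: 1/12 · (90.0000 − 22.0000) = 5.66667.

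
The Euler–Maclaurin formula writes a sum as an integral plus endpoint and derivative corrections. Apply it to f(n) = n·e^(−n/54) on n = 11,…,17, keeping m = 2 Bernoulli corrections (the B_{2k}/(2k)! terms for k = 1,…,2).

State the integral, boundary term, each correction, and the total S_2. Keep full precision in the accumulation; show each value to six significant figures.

S_2 ≈ 75.2707

Integral: ∫_11^17 x·e^(−x/54) dx = 64.5924.
Endpoint term: (f(11) + f(17))/2 = (8.97274 + 12.4087)/2 = 10.6907.
So far: 75.2831.
Correction k=1: B_{2}/2! · (f^{(1)}(17) − f^{(1)}(11)) = 1/12 · (0.500133 − 0.649542) = -0.0124507.
Running total after k=1: 75.2707.
Correction k=2: B_{4}/4! · (f^{(3)}(17) − f^{(3)}(11)) = −1/720 · (0.000672147 − 0.000782219) = 1.52877e-07.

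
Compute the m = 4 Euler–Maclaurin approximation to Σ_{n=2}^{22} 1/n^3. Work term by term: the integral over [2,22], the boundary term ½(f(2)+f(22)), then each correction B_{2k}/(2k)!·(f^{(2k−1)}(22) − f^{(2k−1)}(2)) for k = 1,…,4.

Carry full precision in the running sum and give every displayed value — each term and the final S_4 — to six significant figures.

S_4 ≈ 0.201015

Integral: ∫_2^22 1/x^3 dx = 0.123967.
½[f(2) + f(22)] = ½[0.125000 + 9.39144e-05] = 0.0625470.
So far: 0.186514.
k=1: B_{2}/(2)! × [f^{(1)}(22) − f^{(1)}(2)] = 1/12 × (-1.28065e-05 − (-0.187500)) = 0.0156239.
Partial sum through k=1: 0.202138.
k=2: B_{4}/(4)! × [f^{(3)}(22) − f^{(3)}(2)] = −1/720 × (-5.29194e-07 − (-0.937500)) = -0.00130208.
Partial sum through k=2: 0.200836.
k=3: B_{6}/(6)! × [f^{(5)}(22) − f^{(5)}(2)] = 1/30240 × (-4.59218e-08 − (-9.84375)) = 0.000325521.
Partial sum through k=3: 0.201161.
k=4: B_{8}/(8)! × [f^{(7)}(22) − f^{(7)}(2)] = −1/1209600 × (-6.83135e-09 − (-177.188)) = -0.000146484.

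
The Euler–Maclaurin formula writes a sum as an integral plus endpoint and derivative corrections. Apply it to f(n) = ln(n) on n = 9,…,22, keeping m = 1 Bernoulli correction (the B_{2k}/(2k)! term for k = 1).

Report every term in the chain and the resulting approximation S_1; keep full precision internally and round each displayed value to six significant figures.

S_1 ≈ 37.8666

The integral term ∫_9^22 ln(x) dx = 35.2279.
Endpoint term: (f(9) + f(22))/2 = (2.19722 + 3.09104)/2 = 2.64413.
So far: 37.8720.
Order-1 term: 1/12 · (0.0454545 − 0.111111) = -0.00547138.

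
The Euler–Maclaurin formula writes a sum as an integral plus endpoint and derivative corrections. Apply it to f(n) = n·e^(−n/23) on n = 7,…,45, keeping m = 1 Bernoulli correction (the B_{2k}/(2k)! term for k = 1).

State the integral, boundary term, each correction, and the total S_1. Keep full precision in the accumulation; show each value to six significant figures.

The integral term ∫_7^45 x·e^(−x/23) dx = 287.877.
Boundary: ½(f(7) + f(45)) = ½(5.16323 + 6.36071) = 5.76197.
Integral + boundary = 293.639.
Correction k=1: B_{2}/2! · (f^{(1)}(45) − f^{(1)}(7)) = 1/12 · (-0.135204 − 0.513116) = -0.0540266.

S_1 ≈ 293.585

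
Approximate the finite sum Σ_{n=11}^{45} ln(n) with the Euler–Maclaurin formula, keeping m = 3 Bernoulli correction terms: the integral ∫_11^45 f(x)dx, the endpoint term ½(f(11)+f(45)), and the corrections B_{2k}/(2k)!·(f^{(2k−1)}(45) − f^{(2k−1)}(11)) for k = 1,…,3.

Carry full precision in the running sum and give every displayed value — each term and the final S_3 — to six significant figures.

S_3 ≈ 114.020

The integral term ∫_11^45 ln(x) dx = 110.923.
Boundary: ½(f(11) + f(45)) = ½(2.39790 + 3.80666) = 3.10228.
Integral + boundary = 114.025.
Order-1 term: 1/12 · (0.0222222 − 0.0909091) = -0.00572391.
Partial sum through k=1: 114.020.
Order-2 term: −1/720 · (2.19479e-05 − 0.00150263) = 2.05650e-06.
Partial sum through k=2: 114.020.
Order-3 term: 1/30240 · (1.30061e-07 − 0.000149021) = -4.92365e-09.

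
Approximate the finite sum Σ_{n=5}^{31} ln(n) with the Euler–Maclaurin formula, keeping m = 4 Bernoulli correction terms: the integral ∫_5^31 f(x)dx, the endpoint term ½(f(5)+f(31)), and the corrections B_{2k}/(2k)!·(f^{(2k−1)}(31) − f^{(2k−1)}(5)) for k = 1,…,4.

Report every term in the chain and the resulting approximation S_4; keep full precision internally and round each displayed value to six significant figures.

S_4 ≈ 74.9142

The integral term ∫_5^31 ln(x) dx = 72.4064.
Boundary: ½(f(5) + f(31)) = ½(1.60944 + 3.43399) = 2.52171.
Running total after boundary: 74.9281.
k=1: B_{2}/(2)! × [f^{(1)}(31) − f^{(1)}(5)] = 1/12 × (0.0322581 − 0.200000) = -0.0139785.
After k=1: 74.9141.
k=2: B_{4}/(4)! × [f^{(3)}(31) − f^{(3)}(5)] = −1/720 × (6.71344e-05 − 0.0160000) = 2.21290e-05.
After k=2: 74.9142.
k=3: B_{6}/(6)! × [f^{(5)}(31) − f^{(5)}(5)] = 1/30240 × (8.38306e-07 − 0.00768000) = -2.53941e-07.
After k=3: 74.9142.
k=4: B_{8}/(8)! × [f^{(7)}(31) − f^{(7)}(5)] = −1/1209600 × (2.61698e-08 − 0.00921600) = 7.61903e-09.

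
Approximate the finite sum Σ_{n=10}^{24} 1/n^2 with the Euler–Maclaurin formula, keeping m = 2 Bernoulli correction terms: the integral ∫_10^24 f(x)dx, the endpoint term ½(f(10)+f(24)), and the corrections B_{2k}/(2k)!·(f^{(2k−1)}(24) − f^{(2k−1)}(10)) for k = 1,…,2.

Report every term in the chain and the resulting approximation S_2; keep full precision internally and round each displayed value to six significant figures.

The integral term ∫_10^24 1/x^2 dx = 0.0583333.
½[f(10) + f(24)] = ½[0.0100000 + 0.00173611] = 0.00586806.
Integral + boundary = 0.0642014.
Correction k=1: B_{2}/2! · (f^{(1)}(24) − f^{(1)}(10)) = 1/12 · (-0.000144676 − (-0.00200000)) = 0.000154610.
After k=1: 0.0643560.
Correction k=2: B_{4}/4! · (f^{(3)}(24) − f^{(3)}(10)) = −1/720 · (-3.01408e-06 − (-0.000240000)) = -3.29147e-07.

S_2 ≈ 0.0643557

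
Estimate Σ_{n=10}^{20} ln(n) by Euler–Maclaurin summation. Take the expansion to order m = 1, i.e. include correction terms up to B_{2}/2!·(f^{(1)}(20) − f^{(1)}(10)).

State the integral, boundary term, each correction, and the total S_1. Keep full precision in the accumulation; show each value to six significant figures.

Integral: ∫_10^20 ln(x) dx = 26.8888.
½[f(10) + f(20)] = ½[2.30259 + 2.99573] = 2.64916.
So far: 29.5380.
k=1: B_{2}/(2)! × [f^{(1)}(20) − f^{(1)}(10)] = 1/12 × (0.0500000 − 0.100000) = -0.00416667.

S_1 ≈ 29.5338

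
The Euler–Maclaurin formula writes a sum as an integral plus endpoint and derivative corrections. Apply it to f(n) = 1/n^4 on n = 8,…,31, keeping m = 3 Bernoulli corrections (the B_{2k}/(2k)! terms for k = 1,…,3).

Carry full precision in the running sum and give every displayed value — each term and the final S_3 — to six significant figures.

S_3 ≈ 0.000772547

∫_8^31 1/x^4 dx evaluates to 0.000639853.
½[f(8) + f(31)] = ½[0.000244141 + 1.08281e-06] = 0.000122612.
Integral + boundary = 0.000762464.
Correction k=1: B_{2}/2! · (f^{(1)}(31) − f^{(1)}(8)) = 1/12 · (-1.39718e-07 − (-0.000122070)) = 1.01609e-05.
Running total after k=1: 0.000772625.
Correction k=2: B_{4}/4! · (f^{(3)}(31) − f^{(3)}(8)) = −1/720 · (-4.36164e-09 − (-5.72205e-05)) = -7.94668e-08.
Running total after k=2: 0.000772546.
Correction k=3: B_{6}/6! · (f^{(5)}(31) − f^{(5)}(8)) = 1/30240 · (-2.54164e-10 − (-5.00679e-05)) = 1.65568e-09.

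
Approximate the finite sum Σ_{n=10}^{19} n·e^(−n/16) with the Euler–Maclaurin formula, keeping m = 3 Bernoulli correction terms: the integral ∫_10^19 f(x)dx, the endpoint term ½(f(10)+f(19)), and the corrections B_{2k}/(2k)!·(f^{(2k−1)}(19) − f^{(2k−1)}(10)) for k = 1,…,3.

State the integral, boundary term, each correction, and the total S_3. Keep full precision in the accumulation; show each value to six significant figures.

∫_10^19 x·e^(−x/16) dx evaluates to 51.8784.
½[f(10) + f(19)] = ½[5.35261 + 5.79467] = 5.57364.
Running total after boundary: 57.4520.
Order-1 term: 1/12 · (-0.0571843 − 0.200723) = -0.0214923.
After k=1: 57.4306.
Order-2 term: −1/720 · (0.00215930 − 0.00496580) = 3.89792e-06.
After k=2: 57.4306.
Order-3 term: 1/30240 · (1.77421e-05 − 3.57326e-05) = -5.94922e-10.

S_3 ≈ 57.4306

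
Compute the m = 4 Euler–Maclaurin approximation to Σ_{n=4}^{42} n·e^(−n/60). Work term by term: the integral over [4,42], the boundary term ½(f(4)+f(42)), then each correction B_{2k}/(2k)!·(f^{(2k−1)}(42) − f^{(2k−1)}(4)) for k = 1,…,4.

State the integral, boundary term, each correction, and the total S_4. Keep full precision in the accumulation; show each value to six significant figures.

S_4 ≈ 565.484

The integral term ∫_4^42 x·e^(−x/60) dx = 553.245.
Boundary: ½(f(4) + f(42)) = ½(3.74203 + 20.8566) = 12.2993.
So far: 565.544.
Order-1 term: 1/12 · (0.148976 − 0.873140) = -0.0603470.
Running total after k=1: 565.484.
Order-2 term: −1/720 · (0.000317263 − 0.000762265) = 6.18058e-07.
Running total after k=2: 565.484.
Order-3 term: 1/30240 · (1.64762e-07 − 3.56109e-07) = -6.32760e-12.
Running total after k=3: 565.484.
Order-4 term: −1/1209600 · (6.70543e-11 − 1.39021e-10) = 5.94966e-17.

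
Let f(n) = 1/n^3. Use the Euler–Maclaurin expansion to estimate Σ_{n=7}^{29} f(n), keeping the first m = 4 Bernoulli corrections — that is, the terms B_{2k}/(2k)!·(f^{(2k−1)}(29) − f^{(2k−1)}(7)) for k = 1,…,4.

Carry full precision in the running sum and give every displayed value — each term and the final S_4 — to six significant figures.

S_4 ≈ 0.0111909

∫_7^29 1/x^3 dx evaluates to 0.00960955.
½[f(7) + f(29)] = ½[0.00291545 + 4.10021e-05] = 0.00147823.
Running total after boundary: 0.0110878.
k=1: B_{2}/(2)! × [f^{(1)}(29) − f^{(1)}(7)] = 1/12 × (-4.24160e-06 − (-0.00124948)) = 0.000103770.
Partial sum through k=1: 0.0111915.
k=2: B_{4}/(4)! × [f^{(3)}(29) − f^{(3)}(7)] = −1/720 × (-1.00870e-07 − (-0.000509992)) = -7.08182e-07.
Partial sum through k=2: 0.0111908.
k=3: B_{6}/(6)! × [f^{(5)}(29) − f^{(5)}(7)] = 1/30240 × (-5.03752e-09 − (-0.000437136)) = 1.44554e-08.
Partial sum through k=3: 0.0111909.
k=4: B_{8}/(8)! × [f^{(7)}(29) − f^{(7)}(7)] = −1/1209600 × (-4.31274e-10 − (-0.000642322)) = -5.31020e-10.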